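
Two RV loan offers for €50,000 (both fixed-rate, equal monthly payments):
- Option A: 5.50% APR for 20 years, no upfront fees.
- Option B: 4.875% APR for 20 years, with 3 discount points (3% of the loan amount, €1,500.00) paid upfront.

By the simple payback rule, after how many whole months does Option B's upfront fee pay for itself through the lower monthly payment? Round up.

87 months

Option A: monthly rate = 5.5%/12 = 0.0045833; payment = 50,000 × 0.0045833 / (1 − (1+0.0045833)^−240) = €343.94.
Option B: monthly rate = 4.875%/12 = 0.0040625; payment = 50,000 × 0.0040625 / (1 − (1+0.0040625)^−240) = €326.54.
Monthly savings = €343.94 − €326.54 = €17.40.
Break-even = €1,500.00 / €17.40 = 86.21 → 87 months.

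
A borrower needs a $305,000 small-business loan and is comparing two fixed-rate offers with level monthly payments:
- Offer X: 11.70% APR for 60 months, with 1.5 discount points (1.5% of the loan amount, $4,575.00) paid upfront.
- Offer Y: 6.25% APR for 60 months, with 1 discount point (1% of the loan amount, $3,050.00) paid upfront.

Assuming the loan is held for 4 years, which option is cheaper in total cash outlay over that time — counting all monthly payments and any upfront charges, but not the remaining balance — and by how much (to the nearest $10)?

Offer Y by $40,230

Offer X: monthly rate = 11.7%/12 = 0.0097500; payment = 305,000 × 0.0097500 / (1 − (1+0.0097500)^−60) = $6,738.41.
Offer Y: at 6.25% the monthly rate is 0.0052083, so the payment is 305,000 × 0.0052083 / (1 − 1.0052083^−60) = $5,932.02.
Over 48 months: Offer X costs 48 × $6,738.41 + $4,575.00 = $328,018.68; Offer Y costs 48 × $5,932.02 + $3,050.00 = $287,786.96.
Offer Y is cheaper by $328,018.68 − $287,786.96 = $40,231.72.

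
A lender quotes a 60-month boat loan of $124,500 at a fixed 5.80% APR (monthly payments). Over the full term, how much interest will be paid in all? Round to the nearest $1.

$19,222

Monthly rate = 5.8%/12 = 0.0048333; payment = 124,500 × 0.0048333 / (1 − (1+0.0048333)^−60) = $2,395.37.
Total paid = 60 × $2,395.37 = $143,722.20; interest = $143,722.20 − $124,500 = $19,222.20.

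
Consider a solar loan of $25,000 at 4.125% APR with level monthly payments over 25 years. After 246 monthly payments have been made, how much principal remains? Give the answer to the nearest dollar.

With monthly rate i = 4.125%/12 = 0.0034375, the balance after k of n payments is P · [(1+i)^n − (1+i)^k] / [(1+i)^n − 1].
(1+0.0034375)^300 = 2.79961411 and (1+0.0034375)^246 = 2.32605780, so the balance is 25,000 × (2.79961411 − 2.32605780) / (2.79961411 − 1) = $6,578.58.

$6,579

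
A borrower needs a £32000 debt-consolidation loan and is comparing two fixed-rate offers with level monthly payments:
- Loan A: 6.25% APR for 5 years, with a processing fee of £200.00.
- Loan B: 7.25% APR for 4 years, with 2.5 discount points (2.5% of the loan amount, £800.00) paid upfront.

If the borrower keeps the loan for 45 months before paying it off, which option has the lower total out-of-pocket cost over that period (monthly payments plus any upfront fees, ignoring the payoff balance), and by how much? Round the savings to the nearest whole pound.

Loan A: at 6.25% the monthly rate is 0.0052083, so the payment is 32,000 × 0.0052083 / (1 − 1.0052083^−60) = £622.38.
Loan B: monthly rate = 7.25%/12 = 0.0060417; payment = 32,000 × 0.0060417 / (1 − (1+0.0060417)^−48) = £770.00.
Over 45 months: Loan A costs 45 × £622.38 + £200.00 = £28,207.10; Loan B costs 45 × £770.00 + £800.00 = £35,450.00.
Loan A is cheaper by £35,450.00 − £28,207.10 = £7,242.90.

Loan A by £7,243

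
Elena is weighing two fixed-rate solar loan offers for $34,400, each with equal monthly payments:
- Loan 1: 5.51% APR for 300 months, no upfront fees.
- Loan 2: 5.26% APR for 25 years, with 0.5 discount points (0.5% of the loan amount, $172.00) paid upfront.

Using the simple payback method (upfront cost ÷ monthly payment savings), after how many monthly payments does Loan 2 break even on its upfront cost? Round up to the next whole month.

Loan 1: monthly rate = 5.51%/12 = 0.0045917; payment = 34,400 × 0.0045917 / (1 − (1+0.0045917)^−300) = $211.45.
Loan 2: monthly rate = 5.26%/12 = 0.0043833; payment = 34,400 × 0.0043833 / (1 − (1+0.0043833)^−300) = $206.34.
Monthly savings = $211.45 − $206.34 = $5.11.
Break-even = $172.00 / $5.11 = 33.66 → 34 months.

34 months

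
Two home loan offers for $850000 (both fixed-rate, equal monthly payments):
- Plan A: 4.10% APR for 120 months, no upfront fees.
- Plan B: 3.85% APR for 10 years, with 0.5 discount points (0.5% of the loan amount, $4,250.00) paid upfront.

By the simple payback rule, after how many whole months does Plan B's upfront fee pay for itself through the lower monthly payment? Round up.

43 months

Plan A: monthly rate = 4.1%/12 = 0.0034167; payment = 850,000 × 0.0034167 / (1 − (1+0.0034167)^−120) = $8,646.29.
Plan B: at 3.85% the monthly rate is 0.0032083, so the payment is 850,000 × 0.0032083 / (1 − 1.0032083^−120) = $8,545.37.
Monthly savings = $8,646.29 − $8,545.37 = $100.92.
Break-even = $4,250.00 / $100.92 = 42.11 → 43 months.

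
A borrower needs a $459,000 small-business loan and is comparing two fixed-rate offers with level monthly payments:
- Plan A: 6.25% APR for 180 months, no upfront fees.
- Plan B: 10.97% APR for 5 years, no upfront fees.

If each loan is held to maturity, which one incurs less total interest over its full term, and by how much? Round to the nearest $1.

Plan B by $110,028

Plan A: monthly rate = 6.25%/12 = 0.0052083; payment = 459,000 × 0.0052083 / (1 − (1+0.0052083)^−180) = $3,935.57.
Total interest on Plan A = 180 × $3,935.57 − $459,000 = $249,402.60.
Plan B: at 10.97% the monthly rate is 0.0091417, so the payment is 459,000 × 0.0091417 / (1 − 1.0091417^−60) = $9,972.91.
Total interest on Plan B = 60 × $9,972.91 − $459,000 = $139,374.60.
Plan B is lower by $110,028.00.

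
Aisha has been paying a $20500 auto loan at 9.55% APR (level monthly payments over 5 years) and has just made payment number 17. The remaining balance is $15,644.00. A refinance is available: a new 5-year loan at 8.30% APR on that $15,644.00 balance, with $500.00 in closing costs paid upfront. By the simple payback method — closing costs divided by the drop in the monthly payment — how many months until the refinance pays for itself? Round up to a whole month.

5 months

Current payment = 20,500 × 9.55%/12 / (1 − (1+0.0079583)^−60) = $431.04.
Refinanced payment = 15,644.00 × 0.0069167 / (1 − (1+0.0069167)^−60) = $319.45.
Monthly savings = $431.04 − $319.45 = $111.59.
Break-even = $500.00 / $111.59 = 4.48 → 5 months.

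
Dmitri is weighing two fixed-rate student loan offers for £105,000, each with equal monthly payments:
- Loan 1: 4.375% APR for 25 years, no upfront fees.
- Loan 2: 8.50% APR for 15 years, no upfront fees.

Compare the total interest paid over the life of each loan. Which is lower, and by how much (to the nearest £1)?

Loan 1 by £13,256

Loan 1: monthly rate = 4.375%/12 = 0.0036458; payment = 105,000 × 0.0036458 / (1 − (1+0.0036458)^−300) = £576.20.
Total interest on Loan 1 = 300 × £576.20 − £105,000 = £67,860.00.
Loan 2: monthly rate = 8.5%/12 = 0.0070833; payment = 105,000 × 0.0070833 / (1 − (1+0.0070833)^−180) = £1,033.98.
Total interest on Loan 2 = 180 × £1,033.98 − £105,000 = £81,116.40.
Loan 1 is lower by £13,256.40.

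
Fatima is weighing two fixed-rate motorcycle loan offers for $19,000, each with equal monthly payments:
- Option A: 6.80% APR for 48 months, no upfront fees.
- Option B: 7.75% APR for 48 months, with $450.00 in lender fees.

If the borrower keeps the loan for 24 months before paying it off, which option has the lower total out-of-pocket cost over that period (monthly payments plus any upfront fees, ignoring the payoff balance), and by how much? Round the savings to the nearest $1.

Option A by $652

Option A: at 6.80% the monthly rate is 0.0056667, so the payment is 19,000 × 0.0056667 / (1 − 1.0056667^−48) = $453.22.
Option B: at 7.75% the monthly rate is 0.0064583, so the payment is 19,000 × 0.0064583 / (1 − 1.0064583^−48) = $461.62.
Over 24 months: Option A costs 24 × $453.22 = $10,877.28; Option B costs 24 × $461.62 + $450.00 = $11,528.88.
Option A is cheaper by $11,528.88 − $10,877.28 = $651.60.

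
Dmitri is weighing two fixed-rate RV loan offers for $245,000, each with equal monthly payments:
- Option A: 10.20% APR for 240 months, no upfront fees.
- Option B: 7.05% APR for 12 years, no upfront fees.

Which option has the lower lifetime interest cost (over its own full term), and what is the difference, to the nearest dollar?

Option A: at 10.20% the monthly rate is 0.0085000, so the payment is 245,000 × 0.0085000 / (1 − 1.0085000^−240) = $2,396.86.
Total interest on Option A = 240 × $2,396.86 − $245,000 = $330,246.40.
Option B: monthly rate = 7.05%/12 = 0.0058750; payment = 245,000 × 0.0058750 / (1 − (1+0.0058750)^−144) = $2,526.07.
Total interest on Option B = 144 × $2,526.07 − $245,000 = $118,754.08.
Option B is lower by $211,492.32.

Option B by $211,492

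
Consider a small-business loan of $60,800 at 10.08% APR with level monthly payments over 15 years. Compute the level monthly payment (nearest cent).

$656.34

Monthly rate = 10.08%/12 = 0.0084000; payment = 60,800 × 0.0084000 / (1 − (1+0.0084000)^−180) = $656.34.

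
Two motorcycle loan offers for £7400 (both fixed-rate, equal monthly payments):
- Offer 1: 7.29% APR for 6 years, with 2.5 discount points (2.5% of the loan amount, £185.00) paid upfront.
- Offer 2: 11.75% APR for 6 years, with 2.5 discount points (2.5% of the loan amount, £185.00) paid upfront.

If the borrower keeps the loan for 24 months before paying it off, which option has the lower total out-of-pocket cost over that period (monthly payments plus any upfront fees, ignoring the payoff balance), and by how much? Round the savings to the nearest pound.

Offer 1 by £396

Offer 1: at 7.29% the monthly rate is 0.0060750, so the payment is 7,400 × 0.0060750 / (1 − 1.0060750^−72) = £127.20.
Offer 2: monthly rate = 11.75%/12 = 0.0097917; payment = 7,400 × 0.0097917 / (1 − (1+0.0097917)^−72) = £143.71.
Over 24 months: Offer 1 costs 24 × £127.20 + £185.00 = £3,237.80; Offer 2 costs 24 × £143.71 + £185.00 = £3,634.04.
Offer 1 is cheaper by £3,634.04 − £3,237.80 = £396.24.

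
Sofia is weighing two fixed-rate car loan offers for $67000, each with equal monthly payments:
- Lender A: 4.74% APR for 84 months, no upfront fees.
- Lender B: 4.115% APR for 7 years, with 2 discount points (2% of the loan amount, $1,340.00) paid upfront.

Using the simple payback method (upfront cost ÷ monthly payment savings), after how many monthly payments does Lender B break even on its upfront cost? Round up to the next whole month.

69 months

Lender A: at 4.74% the monthly rate is 0.0039500, so the payment is 67,000 × 0.0039500 / (1 − 1.0039500^−84) = $938.81.
Lender B: monthly rate = 4.115%/12 = 0.0034292; payment = 67,000 × 0.0034292 / (1 − (1+0.0034292)^−84) = $919.36.
Monthly savings = $938.81 − $919.36 = $19.45.
Break-even = $1,340.00 / $19.45 = 68.89 → 69 months.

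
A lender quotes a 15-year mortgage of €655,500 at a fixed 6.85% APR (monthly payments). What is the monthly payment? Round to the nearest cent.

€5,836.99

At 6.85% the monthly rate is 0.0057083, so the payment is 655,500 × 0.0057083 / (1 − 1.0057083^−180) = €5,836.99.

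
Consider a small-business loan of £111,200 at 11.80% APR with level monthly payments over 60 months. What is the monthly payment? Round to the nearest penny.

£2,462.36

At 11.80% the monthly rate is 0.0098333, so the payment is 111,200 × 0.0098333 / (1 − 1.0098333^−60) = £2,462.36.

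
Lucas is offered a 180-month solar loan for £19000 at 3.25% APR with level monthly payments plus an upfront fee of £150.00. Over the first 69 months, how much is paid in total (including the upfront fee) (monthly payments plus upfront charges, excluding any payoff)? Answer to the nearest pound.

At 3.25% the monthly rate is 0.0027083, so the payment is 19,000 × 0.0027083 / (1 − 1.0027083^−180) = £133.51.
Total outlay = 69 × £133.51 + £150.00 = £9,362.19.

£9,362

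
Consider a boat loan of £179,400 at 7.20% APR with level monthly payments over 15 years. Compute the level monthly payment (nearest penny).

£1,632.62

Monthly rate = 7.2%/12 = 0.0060000; payment = 179,400 × 0.0060000 / (1 − (1+0.0060000)^−180) = £1,632.62.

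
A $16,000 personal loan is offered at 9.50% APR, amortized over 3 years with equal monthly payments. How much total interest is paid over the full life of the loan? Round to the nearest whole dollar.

Monthly rate = 9.5%/12 = 0.0079167; payment = 16,000 × 0.0079167 / (1 − (1+0.0079167)^−36) = $512.53.
Total paid = 36 × $512.53 = $18,451.08; interest = $18,451.08 − $16,000 = $2,451.08.

$2,451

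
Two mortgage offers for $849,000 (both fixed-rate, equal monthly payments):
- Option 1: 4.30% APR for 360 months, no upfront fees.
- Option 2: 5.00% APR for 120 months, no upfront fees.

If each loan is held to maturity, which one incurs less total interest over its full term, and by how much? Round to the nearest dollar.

Option 1: monthly rate = 4.3%/12 = 0.0035833; payment = 849,000 × 0.0035833 / (1 − (1+0.0035833)^−360) = $4,201.46.
Total interest on Option 1 = 360 × $4,201.46 − $849,000 = $663,525.60.
Option 2: monthly rate = 5%/12 = 0.0041667; payment = 849,000 × 0.0041667 / (1 − (1+0.0041667)^−120) = $9,004.96.
Total interest on Option 2 = 120 × $9,004.96 − $849,000 = $231,595.20.
Option 2 is lower by $431,930.40.

Option 2 by $431,930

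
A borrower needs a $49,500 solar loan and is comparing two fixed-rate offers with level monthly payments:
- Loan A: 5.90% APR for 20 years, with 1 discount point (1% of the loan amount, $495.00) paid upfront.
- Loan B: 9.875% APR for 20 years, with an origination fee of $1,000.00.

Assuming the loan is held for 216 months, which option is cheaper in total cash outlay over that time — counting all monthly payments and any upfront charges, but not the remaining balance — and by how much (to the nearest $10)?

Loan A by $26,820

Loan A: monthly rate = 5.9%/12 = 0.0049167; payment = 49,500 × 0.0049167 / (1 − (1+0.0049167)^−240) = $351.78.
Loan B: at 9.875% the monthly rate is 0.0082292, so the payment is 49,500 × 0.0082292 / (1 − 1.0082292^−240) = $473.59.
Over 216 months: Loan A costs 216 × $351.78 + $495.00 = $76,479.48; Loan B costs 216 × $473.59 + $1,000.00 = $103,295.44.
Loan A is cheaper by $103,295.44 − $76,479.48 = $26,815.96.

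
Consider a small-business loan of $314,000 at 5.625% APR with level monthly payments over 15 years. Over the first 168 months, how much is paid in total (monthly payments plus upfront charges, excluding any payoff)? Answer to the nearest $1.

Monthly rate = 5.625%/12 = 0.0046875; payment = 314,000 × 0.0046875 / (1 − (1+0.0046875)^−180) = $2,586.52.
Total outlay = 168 × $2,586.52 = $434,535.36.

$434,535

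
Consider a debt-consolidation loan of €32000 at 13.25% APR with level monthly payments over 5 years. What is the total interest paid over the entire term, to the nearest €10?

€11,930

Monthly rate = 13.25%/12 = 0.0110417; payment = 32,000 × 0.0110417 / (1 − (1+0.0110417)^−60) = €732.20.
Total paid = 60 × €732.20 = €43,932.00; interest = €43,932.00 − €32,000 = €11,932.00.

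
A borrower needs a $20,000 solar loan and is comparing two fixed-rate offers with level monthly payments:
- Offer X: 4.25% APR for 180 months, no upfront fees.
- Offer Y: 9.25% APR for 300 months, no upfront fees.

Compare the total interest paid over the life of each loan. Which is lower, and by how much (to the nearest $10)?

Offer X: monthly rate = 4.25%/12 = 0.0035417; payment = 20,000 × 0.0035417 / (1 − (1+0.0035417)^−180) = $150.46.
Total interest on Offer X = 180 × $150.46 − $20,000 = $7,082.80.
Offer Y: monthly rate = 9.25%/12 = 0.0077083; payment = 20,000 × 0.0077083 / (1 − (1+0.0077083)^−300) = $171.28.
Total interest on Offer Y = 300 × $171.28 − $20,000 = $31,384.00.
Offer X is lower by $24,301.20.

Offer X by $24,300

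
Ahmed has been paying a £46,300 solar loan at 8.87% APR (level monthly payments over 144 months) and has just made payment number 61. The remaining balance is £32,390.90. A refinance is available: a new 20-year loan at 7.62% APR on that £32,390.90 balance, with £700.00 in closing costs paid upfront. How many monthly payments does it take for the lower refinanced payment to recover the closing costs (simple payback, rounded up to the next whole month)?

Current payment = 46,300 × 8.87%/12 / (1 − (1+0.0073917)^−144) = £523.52.
Refinanced payment = 32,390.90 × 0.0063500 / (1 − (1+0.0063500)^−240) = £263.32.
Monthly savings = £523.52 − £263.32 = £260.20.
Break-even = £700.00 / £260.20 = 2.69 → 3 months.

3 months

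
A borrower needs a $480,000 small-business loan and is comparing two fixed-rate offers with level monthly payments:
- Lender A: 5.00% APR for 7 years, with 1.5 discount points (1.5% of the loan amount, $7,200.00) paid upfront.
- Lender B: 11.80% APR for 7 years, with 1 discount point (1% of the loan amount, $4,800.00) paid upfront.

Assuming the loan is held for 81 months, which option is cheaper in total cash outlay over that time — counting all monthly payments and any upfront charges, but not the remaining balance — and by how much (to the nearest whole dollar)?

Lender A: monthly rate = 5%/12 = 0.0041667; payment = 480,000 × 0.0041667 / (1 − (1+0.0041667)^−84) = $6,784.28.
Lender B: monthly rate = 11.8%/12 = 0.0098333; payment = 480,000 × 0.0098333 / (1 − (1+0.0098333)^−84) = $8,422.06.
Over 81 months: Lender A costs 81 × $6,784.28 + $7,200.00 = $556,726.68; Lender B costs 81 × $8,422.06 + $4,800.00 = $686,986.86.
Lender A is cheaper by $686,986.86 − $556,726.68 = $130,260.18.

Lender A by $130,260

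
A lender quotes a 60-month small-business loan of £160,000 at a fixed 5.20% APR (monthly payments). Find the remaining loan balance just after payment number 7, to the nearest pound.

With monthly rate i = 5.2%/12 = 0.0043333, the balance after k of n payments is P · [(1+i)^n − (1+i)^k] / [(1+i)^n − 1].
(1+0.0043333)^60 = 1.29620179 and (1+0.0043333)^7 = 1.03073053, so the balance is 160,000 × (1.29620179 − 1.03073053) / (1.29620179 − 1) = £143,400.22.

£143,400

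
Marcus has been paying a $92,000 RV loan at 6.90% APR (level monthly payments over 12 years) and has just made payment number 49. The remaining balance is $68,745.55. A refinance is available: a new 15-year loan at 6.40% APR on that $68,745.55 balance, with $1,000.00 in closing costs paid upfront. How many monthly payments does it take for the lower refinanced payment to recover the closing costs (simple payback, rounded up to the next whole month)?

3 months

Current payment = 92,000 × 6.9%/12 / (1 − (1+0.0057500)^−144) = $941.21.
Refinanced payment = 68,745.55 × 0.0053333 / (1 − (1+0.0053333)^−180) = $595.07.
Monthly savings = $941.21 − $595.07 = $346.14.
Break-even = $1,000.00 / $346.14 = 2.89 → 3 months.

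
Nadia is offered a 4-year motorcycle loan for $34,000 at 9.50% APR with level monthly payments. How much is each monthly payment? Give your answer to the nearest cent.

$854.19

At 9.50% the monthly rate is 0.0079167, so the payment is 34,000 × 0.0079167 / (1 − 1.0079167^−48) = $854.19.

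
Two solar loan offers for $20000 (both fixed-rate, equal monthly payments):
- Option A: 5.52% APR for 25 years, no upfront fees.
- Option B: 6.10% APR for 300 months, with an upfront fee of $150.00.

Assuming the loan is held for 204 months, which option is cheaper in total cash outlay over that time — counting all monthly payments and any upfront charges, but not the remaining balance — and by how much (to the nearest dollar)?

Option A: monthly rate = 5.52%/12 = 0.0046000; payment = 20,000 × 0.0046000 / (1 − (1+0.0046000)^−300) = $123.06.
Option B: at 6.10% the monthly rate is 0.0050833, so the payment is 20,000 × 0.0050833 / (1 − 1.0050833^−300) = $130.09.
Over 204 months: Option A costs 204 × $123.06 = $25,104.24; Option B costs 204 × $130.09 + $150.00 = $26,688.36.
Option A is cheaper by $26,688.36 − $25,104.24 = $1,584.12.

Option A by $1,584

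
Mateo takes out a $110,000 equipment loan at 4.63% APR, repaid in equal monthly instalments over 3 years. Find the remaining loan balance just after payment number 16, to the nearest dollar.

$62,988

With monthly rate i = 4.63%/12 = 0.0038583, the balance after k of n payments is P · [(1+i)^n − (1+i)^k] / [(1+i)^n − 1].
(1+0.0038583)^36 = 1.14870213 and (1+0.0038583)^16 = 1.06355231, so the balance is 110,000 × (1.14870213 − 1.06355231) / (1.14870213 − 1) = $62,988.20.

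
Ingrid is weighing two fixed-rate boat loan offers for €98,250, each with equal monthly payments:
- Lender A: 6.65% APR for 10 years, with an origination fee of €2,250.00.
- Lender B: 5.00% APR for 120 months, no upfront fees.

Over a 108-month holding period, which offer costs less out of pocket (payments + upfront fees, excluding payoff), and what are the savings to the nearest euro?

Lender B by €11,001

Lender A: at 6.65% the monthly rate is 0.0055417, so the payment is 98,250 × 0.0055417 / (1 − 1.0055417^−120) = €1,123.12.
Lender B: monthly rate = 5%/12 = 0.0041667; payment = 98,250 × 0.0041667 / (1 − (1+0.0041667)^−120) = €1,042.09.
Over 108 months: Lender A costs 108 × €1,123.12 + €2,250.00 = €123,546.96; Lender B costs 108 × €1,042.09 = €112,545.72.
Lender B is cheaper by €123,546.96 − €112,545.72 = €11,001.24.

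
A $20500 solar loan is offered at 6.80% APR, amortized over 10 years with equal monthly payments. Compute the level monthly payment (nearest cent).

Monthly rate = 6.8%/12 = 0.0056667; payment = 20,500 × 0.0056667 / (1 − (1+0.0056667)^−120) = $235.91.

$235.91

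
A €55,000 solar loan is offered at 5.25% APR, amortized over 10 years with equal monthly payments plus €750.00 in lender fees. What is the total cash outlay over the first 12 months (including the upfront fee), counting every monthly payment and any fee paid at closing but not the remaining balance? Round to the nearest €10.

Monthly rate = 5.25%/12 = 0.0043750; payment = 55,000 × 0.0043750 / (1 − (1+0.0043750)^−120) = €590.10.
Total outlay = 12 × €590.10 + €750.00 = €7,831.20.

€7,830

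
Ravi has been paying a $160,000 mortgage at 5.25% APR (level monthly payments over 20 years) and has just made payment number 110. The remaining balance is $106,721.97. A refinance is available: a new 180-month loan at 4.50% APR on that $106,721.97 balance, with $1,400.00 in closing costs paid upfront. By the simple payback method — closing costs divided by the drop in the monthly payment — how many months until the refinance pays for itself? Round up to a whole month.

6 months

Current payment = 160,000 × 5.25%/12 / (1 − (1+0.0043750)^−240) = $1,078.15.
Refinanced payment = 106,721.97 × 0.0037500 / (1 − (1+0.0037500)^−180) = $816.42.
Monthly savings = $1,078.15 − $816.42 = $261.73.
Break-even = $1,400.00 / $261.73 = 5.35 → 6 months.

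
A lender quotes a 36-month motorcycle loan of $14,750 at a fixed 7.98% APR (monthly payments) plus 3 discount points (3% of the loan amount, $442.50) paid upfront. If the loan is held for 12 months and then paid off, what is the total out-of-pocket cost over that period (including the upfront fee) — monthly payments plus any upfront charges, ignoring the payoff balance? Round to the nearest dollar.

$5,987

At 7.98% the monthly rate is 0.0066500, so the payment is 14,750 × 0.0066500 / (1 − 1.0066500^−36) = $462.08.
Total outlay = 12 × $462.08 + $442.50 = $5,987.46.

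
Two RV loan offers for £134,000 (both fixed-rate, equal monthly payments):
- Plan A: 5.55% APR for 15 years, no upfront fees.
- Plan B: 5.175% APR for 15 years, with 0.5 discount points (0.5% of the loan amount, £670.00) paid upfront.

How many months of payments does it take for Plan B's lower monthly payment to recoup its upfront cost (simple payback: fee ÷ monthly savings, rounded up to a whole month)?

26 months

Plan A: at 5.55% the monthly rate is 0.0046250, so the payment is 134,000 × 0.0046250 / (1 − 1.0046250^−180) = £1,098.45.
Plan B: at 5.175% the monthly rate is 0.0043125, so the payment is 134,000 × 0.0043125 / (1 − 1.0043125^−180) = £1,071.92.
Monthly savings = £1,098.45 − £1,071.92 = £26.53.
Break-even = £670.00 / £26.53 = 25.25 → 26 months.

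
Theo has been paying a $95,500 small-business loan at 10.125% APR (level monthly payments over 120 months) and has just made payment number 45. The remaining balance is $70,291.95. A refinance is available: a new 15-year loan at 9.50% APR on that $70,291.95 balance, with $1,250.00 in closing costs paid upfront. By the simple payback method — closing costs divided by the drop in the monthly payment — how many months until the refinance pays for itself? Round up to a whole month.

Current payment = 95,500 × 10.125%/12 / (1 − (1+0.0084375)^−120) = $1,268.66.
Refinanced payment = 70,291.95 × 0.0079167 / (1 − (1+0.0079167)^−180) = $734.01.
Monthly savings = $1,268.66 − $734.01 = $534.65.
Break-even = $1,250.00 / $534.65 = 2.34 → 3 months.

3 months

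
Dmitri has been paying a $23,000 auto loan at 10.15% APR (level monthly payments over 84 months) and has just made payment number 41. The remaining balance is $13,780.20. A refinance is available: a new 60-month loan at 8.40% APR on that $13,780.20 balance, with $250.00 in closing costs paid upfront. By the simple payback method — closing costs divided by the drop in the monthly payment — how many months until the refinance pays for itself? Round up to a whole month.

3 months

Current payment = 23,000 × 10.15%/12 / (1 − (1+0.0084583)^−84) = $383.61.
Refinanced payment = 13,780.20 × 0.0070000 / (1 − (1+0.0070000)^−60) = $282.06.
Monthly savings = $383.61 − $282.06 = $101.55.
Break-even = $250.00 / $101.55 = 2.46 → 3 months.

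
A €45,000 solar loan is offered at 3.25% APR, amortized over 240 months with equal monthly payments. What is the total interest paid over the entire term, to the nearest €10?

€16,260

Monthly rate = 3.25%/12 = 0.0027083; payment = 45,000 × 0.0027083 / (1 − (1+0.0027083)^−240) = €255.24.
Total paid = 240 × €255.24 = €61,257.60; interest = €61,257.60 − €45,000 = €16,257.60.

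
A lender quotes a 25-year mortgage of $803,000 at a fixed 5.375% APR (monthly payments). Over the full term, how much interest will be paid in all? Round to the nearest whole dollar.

At 5.375% the monthly rate is 0.0044792, so the payment is 803,000 × 0.0044792 / (1 − 1.0044792^−300) = $4,871.36.
Total paid = 300 × $4,871.36 = $1,461,408.00; interest = $1,461,408.00 − $803,000 = $658,408.00.

$658,408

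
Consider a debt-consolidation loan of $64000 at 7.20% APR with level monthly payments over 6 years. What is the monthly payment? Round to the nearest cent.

At 7.20% the monthly rate is 0.0060000, so the payment is 64,000 × 0.0060000 / (1 − 1.0060000^−72) = $1,097.29.

$1,097.29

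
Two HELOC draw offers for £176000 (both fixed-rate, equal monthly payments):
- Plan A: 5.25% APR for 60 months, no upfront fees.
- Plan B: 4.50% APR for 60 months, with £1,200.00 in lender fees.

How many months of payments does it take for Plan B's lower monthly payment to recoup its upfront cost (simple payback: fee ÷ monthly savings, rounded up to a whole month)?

20 months

Plan A: monthly rate = 5.25%/12 = 0.0043750; payment = 176,000 × 0.0043750 / (1 − (1+0.0043750)^−60) = £3,341.53.
Plan B: at 4.50% the monthly rate is 0.0037500, so the payment is 176,000 × 0.0037500 / (1 − 1.0037500^−60) = £3,281.17.
Monthly savings = £3,341.53 − £3,281.17 = £60.36.
Break-even = £1,200.00 / £60.36 = 19.88 → 20 months.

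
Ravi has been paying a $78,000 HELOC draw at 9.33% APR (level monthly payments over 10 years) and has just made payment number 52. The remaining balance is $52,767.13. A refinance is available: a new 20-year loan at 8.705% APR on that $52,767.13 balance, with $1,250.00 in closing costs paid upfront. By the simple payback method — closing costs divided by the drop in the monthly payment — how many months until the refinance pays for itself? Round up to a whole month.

3 months

Current payment = 78,000 × 9.33%/12 / (1 − (1+0.0077750)^−120) = $1,002.06.
Refinanced payment = 52,767.13 × 0.0072542 / (1 − (1+0.0072542)^−240) = $464.79.
Monthly savings = $1,002.06 − $464.79 = $537.27.
Break-even = $1,250.00 / $537.27 = 2.33 → 3 months.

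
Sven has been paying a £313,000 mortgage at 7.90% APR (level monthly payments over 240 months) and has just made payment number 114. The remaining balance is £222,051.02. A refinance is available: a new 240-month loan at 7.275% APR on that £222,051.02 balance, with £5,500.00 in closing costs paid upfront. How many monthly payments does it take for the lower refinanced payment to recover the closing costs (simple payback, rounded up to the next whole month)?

7 months

Current payment = 313,000 × 7.9%/12 / (1 − (1+0.0065833)^−240) = £2,598.61.
Refinanced payment = 222,051.02 × 0.0060625 / (1 − (1+0.0060625)^−240) = £1,758.40.
Monthly savings = £2,598.61 − £1,758.40 = £840.21.
Break-even = £5,500.00 / £840.21 = 6.55 → 7 months.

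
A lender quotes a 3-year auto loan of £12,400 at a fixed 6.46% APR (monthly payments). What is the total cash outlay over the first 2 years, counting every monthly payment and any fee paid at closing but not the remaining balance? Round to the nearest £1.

£9,116

Monthly rate = 6.46%/12 = 0.0053833; payment = 12,400 × 0.0053833 / (1 − (1+0.0053833)^−36) = £379.82.
Total outlay = 24 × £379.82 = £9,115.68.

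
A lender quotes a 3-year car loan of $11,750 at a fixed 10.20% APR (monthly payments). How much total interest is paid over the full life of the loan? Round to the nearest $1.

Monthly rate = 10.2%/12 = 0.0085000; payment = 11,750 × 0.0085000 / (1 − (1+0.0085000)^−36) = $380.24.
Total paid = 36 × $380.24 = $13,688.64; interest = $13,688.64 − $11,750 = $1,938.64.

$1,939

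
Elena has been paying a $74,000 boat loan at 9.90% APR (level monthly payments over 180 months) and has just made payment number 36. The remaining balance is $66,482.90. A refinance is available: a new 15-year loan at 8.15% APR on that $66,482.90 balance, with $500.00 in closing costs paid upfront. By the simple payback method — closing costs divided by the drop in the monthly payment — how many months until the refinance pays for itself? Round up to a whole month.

Current payment = 74,000 × 9.9%/12 / (1 − (1+0.0082500)^−180) = $790.69.
Refinanced payment = 66,482.90 × 0.0067917 / (1 − (1+0.0067917)^−180) = $641.12.
Monthly savings = $790.69 − $641.12 = $149.57.
Break-even = $500.00 / $149.57 = 3.34 → 4 months.

4 months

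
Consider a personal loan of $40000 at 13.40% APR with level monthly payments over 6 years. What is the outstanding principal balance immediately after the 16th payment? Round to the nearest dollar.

$33,649

With monthly rate i = 13.4%/12 = 0.0111667, the balance after k of n payments is P · [(1+i)^n − (1+i)^k] / [(1+i)^n − 1].
(1+0.0111667)^72 = 2.22452663 and (1+0.0111667)^16 = 1.19443883, so the balance is 40,000 × (2.22452663 − 1.19443883) / (2.22452663 − 1) = $33,648.52.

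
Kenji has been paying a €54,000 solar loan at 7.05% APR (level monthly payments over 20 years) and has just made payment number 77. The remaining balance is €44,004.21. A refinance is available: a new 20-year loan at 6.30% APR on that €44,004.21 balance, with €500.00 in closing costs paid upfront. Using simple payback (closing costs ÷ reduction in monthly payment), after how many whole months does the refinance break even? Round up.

6 months

Current payment = 54,000 × 7.05%/12 / (1 − (1+0.0058750)^−240) = €420.28.
Refinanced payment = 44,004.21 × 0.0052500 / (1 − (1+0.0052500)^−240) = €322.92.
Monthly savings = €420.28 − €322.92 = €97.36.
Break-even = €500.00 / €97.36 = 5.14 → 6 months.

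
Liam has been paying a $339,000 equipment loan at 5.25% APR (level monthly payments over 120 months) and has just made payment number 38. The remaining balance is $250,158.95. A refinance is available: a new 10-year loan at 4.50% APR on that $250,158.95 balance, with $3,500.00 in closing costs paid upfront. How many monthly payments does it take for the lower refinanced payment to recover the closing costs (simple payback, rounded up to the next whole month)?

4 months

Current payment = 339,000 × 5.25%/12 / (1 − (1+0.0043750)^−120) = $3,637.19.
Refinanced payment = 250,158.95 × 0.0037500 / (1 − (1+0.0037500)^−120) = $2,592.61.
Monthly savings = $3,637.19 − $2,592.61 = $1,044.58.
Break-even = $3,500.00 / $1,044.58 = 3.35 → 4 months.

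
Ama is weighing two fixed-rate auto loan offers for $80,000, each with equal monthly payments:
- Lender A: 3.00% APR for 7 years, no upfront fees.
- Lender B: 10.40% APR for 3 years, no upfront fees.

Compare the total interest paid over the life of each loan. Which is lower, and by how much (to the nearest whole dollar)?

Lender A by $4,678

Lender A: monthly rate = 3%/12 = 0.0025000; payment = 80,000 × 0.0025000 / (1 − (1+0.0025000)^−84) = $1,057.06.
Total interest on Lender A = 84 × $1,057.06 − $80,000 = $8,793.04.
Lender B: at 10.40% the monthly rate is 0.0086667, so the payment is 80,000 × 0.0086667 / (1 − 1.0086667^−36) = $2,596.42.
Total interest on Lender B = 36 × $2,596.42 − $80,000 = $13,471.12.
Lender A is lower by $4,678.08.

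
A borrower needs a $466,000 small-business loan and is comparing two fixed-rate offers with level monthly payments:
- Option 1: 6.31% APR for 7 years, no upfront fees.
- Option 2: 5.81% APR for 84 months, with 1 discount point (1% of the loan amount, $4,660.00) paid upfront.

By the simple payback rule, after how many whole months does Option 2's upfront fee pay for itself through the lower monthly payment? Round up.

42 months

Option 1: monthly rate = 6.31%/12 = 0.0052583; payment = 466,000 × 0.0052583 / (1 − (1+0.0052583)^−84) = $6,877.05.
Option 2: monthly rate = 5.81%/12 = 0.0048417; payment = 466,000 × 0.0048417 / (1 − (1+0.0048417)^−84) = $6,765.22.
Monthly savings = $6,877.05 − $6,765.22 = $111.83.
Break-even = $4,660.00 / $111.83 = 41.67 → 42 months.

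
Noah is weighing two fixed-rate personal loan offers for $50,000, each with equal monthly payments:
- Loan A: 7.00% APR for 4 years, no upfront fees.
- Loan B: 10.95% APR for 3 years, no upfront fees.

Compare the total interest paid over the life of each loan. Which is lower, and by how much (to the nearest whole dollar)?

Loan A by $1,416

Loan A: monthly rate = 7%/12 = 0.0058333; payment = 50,000 × 0.0058333 / (1 − (1+0.0058333)^−48) = $1,197.31.
Total interest on Loan A = 48 × $1,197.31 − $50,000 = $7,470.88.
Loan B: at 10.95% the monthly rate is 0.0091250, so the payment is 50,000 × 0.0091250 / (1 − 1.0091250^−36) = $1,635.75.
Total interest on Loan B = 36 × $1,635.75 − $50,000 = $8,887.00.
Loan A is lower by $1,416.12.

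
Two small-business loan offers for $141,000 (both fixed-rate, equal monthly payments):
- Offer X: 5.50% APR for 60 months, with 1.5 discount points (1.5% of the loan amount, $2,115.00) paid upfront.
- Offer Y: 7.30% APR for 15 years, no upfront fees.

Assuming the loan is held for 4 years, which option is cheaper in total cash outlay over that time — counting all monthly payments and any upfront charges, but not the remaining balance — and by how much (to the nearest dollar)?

Offer X: at 5.50% the monthly rate is 0.0045833, so the payment is 141,000 × 0.0045833 / (1 − 1.0045833^−60) = $2,693.26.
Offer Y: at 7.30% the monthly rate is 0.0060833, so the payment is 141,000 × 0.0060833 / (1 − 1.0060833^−180) = $1,291.11.
Over 48 months: Offer X costs 48 × $2,693.26 + $2,115.00 = $131,391.48; Offer Y costs 48 × $1,291.11 = $61,973.28.
Offer Y is cheaper by $131,391.48 − $61,973.28 = $69,418.20.

Offer Y by $69,418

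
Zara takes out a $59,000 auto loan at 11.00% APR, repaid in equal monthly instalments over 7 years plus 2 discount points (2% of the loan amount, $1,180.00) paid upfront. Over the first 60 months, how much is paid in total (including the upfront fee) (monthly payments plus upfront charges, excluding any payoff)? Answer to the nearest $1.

$61,793

Monthly rate = 11%/12 = 0.0091667; payment = 59,000 × 0.0091667 / (1 − (1+0.0091667)^−84) = $1,010.22.
Total outlay = 60 × $1,010.22 + $1,180.00 = $61,793.20.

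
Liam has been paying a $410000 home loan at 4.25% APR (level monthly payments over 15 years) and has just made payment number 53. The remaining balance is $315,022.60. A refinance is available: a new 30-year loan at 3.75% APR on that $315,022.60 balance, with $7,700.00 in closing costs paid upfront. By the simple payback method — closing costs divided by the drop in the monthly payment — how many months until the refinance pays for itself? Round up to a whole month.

5 months

Current payment = 410,000 × 4.25%/12 / (1 − (1+0.0035417)^−180) = $3,084.34.
Refinanced payment = 315,022.60 × 0.0031250 / (1 − (1+0.0031250)^−360) = $1,458.92.
Monthly savings = $3,084.34 − $1,458.92 = $1,625.42.
Break-even = $7,700.00 / $1,625.42 = 4.74 → 5 months.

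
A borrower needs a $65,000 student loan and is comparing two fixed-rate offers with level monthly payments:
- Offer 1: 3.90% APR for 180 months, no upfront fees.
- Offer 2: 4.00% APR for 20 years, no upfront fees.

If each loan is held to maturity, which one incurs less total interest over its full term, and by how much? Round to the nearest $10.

Offer 1: monthly rate = 3.9%/12 = 0.0032500; payment = 65,000 × 0.0032500 / (1 − (1+0.0032500)^−180) = $477.55.
Total interest on Offer 1 = 180 × $477.55 − $65,000 = $20,959.00.
Offer 2: at 4.00% the monthly rate is 0.0033333, so the payment is 65,000 × 0.0033333 / (1 − 1.0033333^−240) = $393.89.
Total interest on Offer 2 = 240 × $393.89 − $65,000 = $29,533.60.
Offer 1 is lower by $8,574.60.

Offer 1 by $8,570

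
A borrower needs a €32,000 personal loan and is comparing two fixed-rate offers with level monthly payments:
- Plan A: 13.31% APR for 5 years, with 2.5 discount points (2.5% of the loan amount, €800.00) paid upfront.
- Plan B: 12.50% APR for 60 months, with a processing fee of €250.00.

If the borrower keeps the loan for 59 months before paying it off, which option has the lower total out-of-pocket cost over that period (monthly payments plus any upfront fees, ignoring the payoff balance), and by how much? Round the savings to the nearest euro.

Plan B by €1,332

Plan A: at 13.31% the monthly rate is 0.0110917, so the payment is 32,000 × 0.0110917 / (1 − 1.0110917^−60) = €733.19.
Plan B: monthly rate = 12.5%/12 = 0.0104167; payment = 32,000 × 0.0104167 / (1 − (1+0.0104167)^−60) = €719.93.
Over 59 months: Plan A costs 59 × €733.19 + €800.00 = €44,058.21; Plan B costs 59 × €719.93 + €250.00 = €42,725.87.
Plan B is cheaper by €44,058.21 − €42,725.87 = €1,332.34.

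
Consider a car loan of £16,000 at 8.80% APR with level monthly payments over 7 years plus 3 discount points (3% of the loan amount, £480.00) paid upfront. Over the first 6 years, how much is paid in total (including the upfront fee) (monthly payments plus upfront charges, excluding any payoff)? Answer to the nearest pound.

£18,898

Monthly rate = 8.8%/12 = 0.0073333; payment = 16,000 × 0.0073333 / (1 − (1+0.0073333)^−84) = £255.80.
Total outlay = 72 × £255.80 + £480.00 = £18,897.60.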